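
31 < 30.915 False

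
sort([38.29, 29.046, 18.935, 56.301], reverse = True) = [56.301, 38.29, 29.046, 18.935]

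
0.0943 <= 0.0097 False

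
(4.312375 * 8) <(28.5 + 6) True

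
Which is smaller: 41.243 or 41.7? 41.243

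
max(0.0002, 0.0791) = 0.0791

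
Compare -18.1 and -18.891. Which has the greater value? -18.1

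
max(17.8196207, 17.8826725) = 17.8826725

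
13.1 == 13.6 False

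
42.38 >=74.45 False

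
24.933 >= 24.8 True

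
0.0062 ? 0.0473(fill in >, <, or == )<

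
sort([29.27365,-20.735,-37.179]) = [-37.179,-20.735,29.27365]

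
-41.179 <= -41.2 False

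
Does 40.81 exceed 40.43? Yes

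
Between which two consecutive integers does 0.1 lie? 0 and 1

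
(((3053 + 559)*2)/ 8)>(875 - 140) True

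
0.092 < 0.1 True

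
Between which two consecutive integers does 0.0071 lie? 0 and 1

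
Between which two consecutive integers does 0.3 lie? 0 and 1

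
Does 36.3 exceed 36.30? No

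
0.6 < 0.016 False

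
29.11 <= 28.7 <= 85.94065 False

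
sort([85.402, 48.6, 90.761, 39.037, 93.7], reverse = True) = [93.7, 90.761, 85.402, 48.6, 39.037]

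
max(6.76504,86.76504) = 86.76504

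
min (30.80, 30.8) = 30.80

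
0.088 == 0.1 False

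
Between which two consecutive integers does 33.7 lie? 33 and 34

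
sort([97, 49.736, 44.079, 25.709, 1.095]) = [1.095, 25.709, 44.079, 49.736, 97]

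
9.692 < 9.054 False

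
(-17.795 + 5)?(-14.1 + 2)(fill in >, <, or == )<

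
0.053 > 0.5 False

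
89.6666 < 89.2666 False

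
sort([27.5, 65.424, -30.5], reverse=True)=[65.424, 27.5, -30.5]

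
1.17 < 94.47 True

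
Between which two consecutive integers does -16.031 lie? -17 and -16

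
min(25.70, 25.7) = 25.70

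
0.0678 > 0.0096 True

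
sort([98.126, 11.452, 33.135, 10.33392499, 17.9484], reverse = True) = [98.126, 33.135, 17.9484, 11.452, 10.33392499]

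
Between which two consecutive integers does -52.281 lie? -53 and -52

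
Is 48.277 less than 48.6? Yes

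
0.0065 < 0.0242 True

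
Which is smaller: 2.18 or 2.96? 2.18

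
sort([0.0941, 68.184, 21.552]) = [0.0941, 21.552, 68.184]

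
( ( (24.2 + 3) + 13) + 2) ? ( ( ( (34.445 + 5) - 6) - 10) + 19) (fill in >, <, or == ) <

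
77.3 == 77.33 False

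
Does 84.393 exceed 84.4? No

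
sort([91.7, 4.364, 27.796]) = [4.364, 27.796, 91.7]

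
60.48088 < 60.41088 False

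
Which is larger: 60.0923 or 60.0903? 60.0923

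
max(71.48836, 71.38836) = 71.48836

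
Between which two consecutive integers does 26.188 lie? 26 and 27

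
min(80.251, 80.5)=80.251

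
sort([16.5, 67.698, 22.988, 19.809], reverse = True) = [67.698, 22.988, 19.809, 16.5]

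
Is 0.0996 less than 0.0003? No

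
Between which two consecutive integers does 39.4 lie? 39 and 40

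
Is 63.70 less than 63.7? No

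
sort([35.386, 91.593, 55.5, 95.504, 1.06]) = [1.06, 35.386, 55.5, 91.593, 95.504]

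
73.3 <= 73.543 True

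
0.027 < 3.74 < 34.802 True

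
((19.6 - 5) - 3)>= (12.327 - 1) True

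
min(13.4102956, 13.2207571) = 13.2207571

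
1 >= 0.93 True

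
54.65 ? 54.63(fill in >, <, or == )>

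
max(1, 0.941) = 1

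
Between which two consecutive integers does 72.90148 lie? 72 and 73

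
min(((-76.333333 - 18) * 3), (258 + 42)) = -282.999999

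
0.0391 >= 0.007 True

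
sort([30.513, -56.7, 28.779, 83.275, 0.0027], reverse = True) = [83.275, 30.513, 28.779, 0.0027, -56.7]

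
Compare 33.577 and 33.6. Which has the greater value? 33.6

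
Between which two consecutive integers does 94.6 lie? 94 and 95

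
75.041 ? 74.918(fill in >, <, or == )>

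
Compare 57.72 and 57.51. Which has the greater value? 57.72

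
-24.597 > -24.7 True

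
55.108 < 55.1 False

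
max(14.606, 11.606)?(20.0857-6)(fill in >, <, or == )>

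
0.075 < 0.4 True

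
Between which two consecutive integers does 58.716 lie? 58 and 59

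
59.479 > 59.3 True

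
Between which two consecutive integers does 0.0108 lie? 0 and 1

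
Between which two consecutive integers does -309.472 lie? -310 and -309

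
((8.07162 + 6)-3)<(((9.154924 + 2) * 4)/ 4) True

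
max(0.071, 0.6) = 0.6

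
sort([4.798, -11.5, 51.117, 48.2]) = [-11.5, 4.798, 48.2, 51.117]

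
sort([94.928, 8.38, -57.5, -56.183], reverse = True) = [94.928, 8.38, -56.183, -57.5]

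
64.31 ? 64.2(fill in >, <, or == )>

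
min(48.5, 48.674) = 48.5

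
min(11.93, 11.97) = 11.93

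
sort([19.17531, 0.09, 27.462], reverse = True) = [27.462, 19.17531, 0.09]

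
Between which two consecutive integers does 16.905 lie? 16 and 17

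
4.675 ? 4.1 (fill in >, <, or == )>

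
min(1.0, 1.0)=1.0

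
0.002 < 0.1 True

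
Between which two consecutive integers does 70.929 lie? 70 and 71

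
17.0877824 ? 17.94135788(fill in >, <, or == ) <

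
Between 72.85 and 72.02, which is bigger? 72.85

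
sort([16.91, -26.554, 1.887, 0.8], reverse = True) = [16.91, 1.887, 0.8, -26.554]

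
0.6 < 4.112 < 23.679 True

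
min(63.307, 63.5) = 63.307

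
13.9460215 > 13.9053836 True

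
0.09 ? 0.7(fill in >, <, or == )<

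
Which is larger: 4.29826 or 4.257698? 4.29826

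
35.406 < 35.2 False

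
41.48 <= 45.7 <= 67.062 True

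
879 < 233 False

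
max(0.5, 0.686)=0.686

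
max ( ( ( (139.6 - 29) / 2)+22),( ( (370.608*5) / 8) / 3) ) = 77.3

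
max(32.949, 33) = 33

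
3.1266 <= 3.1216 False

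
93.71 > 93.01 True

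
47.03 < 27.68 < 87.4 False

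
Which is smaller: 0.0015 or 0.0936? 0.0015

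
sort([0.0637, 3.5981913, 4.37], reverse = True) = [4.37, 3.5981913, 0.0637]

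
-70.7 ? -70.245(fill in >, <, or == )<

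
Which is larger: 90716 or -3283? 90716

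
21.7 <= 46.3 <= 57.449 True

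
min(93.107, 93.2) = 93.107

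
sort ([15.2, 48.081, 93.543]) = [15.2, 48.081, 93.543]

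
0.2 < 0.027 False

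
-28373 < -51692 False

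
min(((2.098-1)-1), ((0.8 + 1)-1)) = 0.098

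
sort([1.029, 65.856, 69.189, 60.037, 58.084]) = [1.029, 58.084, 60.037, 65.856, 69.189]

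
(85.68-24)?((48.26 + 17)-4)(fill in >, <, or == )>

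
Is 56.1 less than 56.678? Yes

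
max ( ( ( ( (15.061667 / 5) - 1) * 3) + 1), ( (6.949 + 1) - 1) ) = 7.0370002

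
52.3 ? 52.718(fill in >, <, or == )<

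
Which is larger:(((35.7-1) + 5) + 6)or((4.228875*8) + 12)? ((4.228875*8) + 12)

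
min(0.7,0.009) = 0.009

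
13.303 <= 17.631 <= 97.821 True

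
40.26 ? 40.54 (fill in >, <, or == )<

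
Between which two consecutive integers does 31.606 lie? 31 and 32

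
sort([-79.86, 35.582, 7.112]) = [-79.86, 7.112, 35.582]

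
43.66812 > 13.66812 True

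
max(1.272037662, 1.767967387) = 1.767967387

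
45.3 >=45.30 True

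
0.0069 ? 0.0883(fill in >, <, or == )<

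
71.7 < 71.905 True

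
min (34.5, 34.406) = 34.406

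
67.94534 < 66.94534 False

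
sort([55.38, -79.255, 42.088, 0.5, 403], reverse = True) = [403, 55.38, 42.088, 0.5, -79.255]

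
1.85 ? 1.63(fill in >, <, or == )>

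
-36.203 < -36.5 False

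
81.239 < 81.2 False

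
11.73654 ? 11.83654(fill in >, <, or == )<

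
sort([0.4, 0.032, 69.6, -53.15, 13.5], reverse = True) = [69.6, 13.5, 0.4, 0.032, -53.15]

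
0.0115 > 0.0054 True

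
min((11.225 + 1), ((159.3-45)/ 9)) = 12.225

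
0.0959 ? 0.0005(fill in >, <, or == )>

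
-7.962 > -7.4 False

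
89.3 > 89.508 False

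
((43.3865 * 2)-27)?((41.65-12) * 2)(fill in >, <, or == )>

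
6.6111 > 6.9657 False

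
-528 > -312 False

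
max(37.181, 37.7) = 37.7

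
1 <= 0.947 False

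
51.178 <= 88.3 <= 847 True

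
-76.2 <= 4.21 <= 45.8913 True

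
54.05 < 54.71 True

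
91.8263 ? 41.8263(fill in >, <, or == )>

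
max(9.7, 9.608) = 9.7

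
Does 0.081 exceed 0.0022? Yes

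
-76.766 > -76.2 False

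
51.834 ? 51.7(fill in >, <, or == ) >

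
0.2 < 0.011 False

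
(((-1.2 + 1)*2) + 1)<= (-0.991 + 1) False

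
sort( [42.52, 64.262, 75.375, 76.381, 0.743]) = [0.743, 42.52, 64.262, 75.375, 76.381]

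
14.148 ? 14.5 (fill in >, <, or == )<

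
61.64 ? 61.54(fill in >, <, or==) >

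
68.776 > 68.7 True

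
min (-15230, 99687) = -15230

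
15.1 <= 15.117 True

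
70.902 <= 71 True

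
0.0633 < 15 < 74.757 True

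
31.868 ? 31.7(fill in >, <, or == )>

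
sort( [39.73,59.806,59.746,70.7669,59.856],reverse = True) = [70.7669,59.856,59.806,59.746,39.73]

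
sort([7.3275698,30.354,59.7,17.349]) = [7.3275698,17.349,30.354,59.7]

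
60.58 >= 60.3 True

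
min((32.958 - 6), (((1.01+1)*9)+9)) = 26.958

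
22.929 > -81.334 True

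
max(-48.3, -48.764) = -48.3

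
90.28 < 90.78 True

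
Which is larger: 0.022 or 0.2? 0.2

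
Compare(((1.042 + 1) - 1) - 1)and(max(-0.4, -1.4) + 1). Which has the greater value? (max(-0.4, -1.4) + 1)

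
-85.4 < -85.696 False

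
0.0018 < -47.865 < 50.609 False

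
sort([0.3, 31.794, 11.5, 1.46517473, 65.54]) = [0.3, 1.46517473, 11.5, 31.794, 65.54]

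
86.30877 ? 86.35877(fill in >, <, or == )<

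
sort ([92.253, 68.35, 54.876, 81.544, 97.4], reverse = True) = [97.4, 92.253, 81.544, 68.35, 54.876]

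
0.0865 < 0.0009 False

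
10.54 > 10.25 True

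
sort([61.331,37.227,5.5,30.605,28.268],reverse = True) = [61.331,37.227,30.605,28.268,5.5]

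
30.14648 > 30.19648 False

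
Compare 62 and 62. They are equal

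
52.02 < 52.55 True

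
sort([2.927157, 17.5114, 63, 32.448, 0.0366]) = [0.0366, 2.927157, 17.5114, 32.448, 63]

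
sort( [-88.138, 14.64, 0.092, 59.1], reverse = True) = [59.1, 14.64, 0.092, -88.138]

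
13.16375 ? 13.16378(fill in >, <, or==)<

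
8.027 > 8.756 False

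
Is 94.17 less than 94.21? Yes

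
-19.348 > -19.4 True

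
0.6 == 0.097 False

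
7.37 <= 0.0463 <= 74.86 False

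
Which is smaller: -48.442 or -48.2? -48.442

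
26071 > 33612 False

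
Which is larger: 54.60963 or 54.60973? 54.60973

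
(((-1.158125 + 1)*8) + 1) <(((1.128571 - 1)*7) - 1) True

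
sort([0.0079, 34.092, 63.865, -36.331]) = [-36.331, 0.0079, 34.092, 63.865]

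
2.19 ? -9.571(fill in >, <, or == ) >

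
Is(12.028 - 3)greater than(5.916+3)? Yes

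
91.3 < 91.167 False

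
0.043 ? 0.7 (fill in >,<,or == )<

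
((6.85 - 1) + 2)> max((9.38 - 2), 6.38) True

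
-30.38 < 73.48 True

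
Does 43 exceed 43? No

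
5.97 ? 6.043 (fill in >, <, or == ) <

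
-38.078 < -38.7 False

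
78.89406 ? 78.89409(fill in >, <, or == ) <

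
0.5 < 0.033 False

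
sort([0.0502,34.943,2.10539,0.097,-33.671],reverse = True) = [34.943,2.10539,0.097,0.0502,-33.671]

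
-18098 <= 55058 True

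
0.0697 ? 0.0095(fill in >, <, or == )>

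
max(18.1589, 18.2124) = 18.2124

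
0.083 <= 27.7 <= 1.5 False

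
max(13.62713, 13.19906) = 13.62713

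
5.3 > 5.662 False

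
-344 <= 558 True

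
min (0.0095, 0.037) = 0.0095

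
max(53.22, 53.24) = 53.24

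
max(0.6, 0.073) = 0.6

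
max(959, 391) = 959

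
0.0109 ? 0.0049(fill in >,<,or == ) >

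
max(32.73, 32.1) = 32.73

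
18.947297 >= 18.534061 True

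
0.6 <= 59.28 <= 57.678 False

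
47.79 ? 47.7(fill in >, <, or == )>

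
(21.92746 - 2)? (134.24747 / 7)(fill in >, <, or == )>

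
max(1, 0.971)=1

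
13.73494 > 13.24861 True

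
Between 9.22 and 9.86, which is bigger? 9.86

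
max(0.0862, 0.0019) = 0.0862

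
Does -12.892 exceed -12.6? No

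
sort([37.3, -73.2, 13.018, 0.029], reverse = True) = [37.3, 13.018, 0.029, -73.2]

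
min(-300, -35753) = -35753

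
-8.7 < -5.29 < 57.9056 True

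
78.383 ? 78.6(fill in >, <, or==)<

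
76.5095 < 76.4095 False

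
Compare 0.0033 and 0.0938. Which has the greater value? 0.0938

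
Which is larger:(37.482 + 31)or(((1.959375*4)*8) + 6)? (((1.959375*4)*8) + 6)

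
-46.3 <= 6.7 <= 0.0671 False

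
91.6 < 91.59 False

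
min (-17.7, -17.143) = -17.7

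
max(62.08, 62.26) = 62.26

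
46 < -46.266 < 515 False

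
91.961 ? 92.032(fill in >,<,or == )<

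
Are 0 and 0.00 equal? Yes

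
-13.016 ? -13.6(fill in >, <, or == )>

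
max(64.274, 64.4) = 64.4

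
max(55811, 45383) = 55811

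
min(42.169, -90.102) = -90.102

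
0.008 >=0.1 False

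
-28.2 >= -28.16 False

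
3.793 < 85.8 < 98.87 True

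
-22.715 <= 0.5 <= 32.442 True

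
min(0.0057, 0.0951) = 0.0057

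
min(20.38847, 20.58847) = 20.38847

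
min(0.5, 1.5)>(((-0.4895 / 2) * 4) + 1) True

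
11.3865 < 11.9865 True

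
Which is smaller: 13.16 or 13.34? 13.16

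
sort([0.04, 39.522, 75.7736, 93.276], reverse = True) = [93.276, 75.7736, 39.522, 0.04]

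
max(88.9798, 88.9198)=88.9798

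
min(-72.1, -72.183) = -72.183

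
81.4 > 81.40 False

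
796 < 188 False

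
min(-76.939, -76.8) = -76.939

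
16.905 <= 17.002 True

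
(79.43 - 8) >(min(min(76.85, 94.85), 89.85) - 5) False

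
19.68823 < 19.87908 True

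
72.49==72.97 False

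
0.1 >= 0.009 True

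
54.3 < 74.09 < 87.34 True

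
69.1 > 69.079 True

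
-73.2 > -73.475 True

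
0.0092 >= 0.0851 False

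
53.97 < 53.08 False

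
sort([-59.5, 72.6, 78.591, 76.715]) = [-59.5, 72.6, 76.715, 78.591]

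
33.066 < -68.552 False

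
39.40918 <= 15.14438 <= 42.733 False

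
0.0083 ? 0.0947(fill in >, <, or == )<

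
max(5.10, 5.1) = 5.1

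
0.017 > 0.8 False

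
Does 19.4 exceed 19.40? No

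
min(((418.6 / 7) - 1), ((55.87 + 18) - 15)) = 58.8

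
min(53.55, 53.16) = 53.16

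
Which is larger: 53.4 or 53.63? 53.63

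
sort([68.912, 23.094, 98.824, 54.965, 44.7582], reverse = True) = [98.824, 68.912, 54.965, 44.7582, 23.094]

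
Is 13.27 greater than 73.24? No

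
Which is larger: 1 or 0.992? 1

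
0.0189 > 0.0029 True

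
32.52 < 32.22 False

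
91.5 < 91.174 False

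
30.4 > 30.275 True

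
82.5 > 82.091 True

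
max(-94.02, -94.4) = -94.02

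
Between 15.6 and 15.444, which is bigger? 15.6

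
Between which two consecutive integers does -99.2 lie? -100 and -99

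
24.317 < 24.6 True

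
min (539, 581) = 539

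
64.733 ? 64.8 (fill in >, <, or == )<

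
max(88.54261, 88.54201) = 88.54261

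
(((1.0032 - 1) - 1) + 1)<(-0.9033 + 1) True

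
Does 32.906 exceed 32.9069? No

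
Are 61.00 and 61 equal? Yes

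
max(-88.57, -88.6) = -88.57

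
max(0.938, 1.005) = 1.005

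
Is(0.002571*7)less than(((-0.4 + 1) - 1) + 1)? Yes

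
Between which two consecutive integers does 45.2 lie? 45 and 46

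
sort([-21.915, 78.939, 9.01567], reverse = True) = [78.939, 9.01567, -21.915]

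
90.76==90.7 False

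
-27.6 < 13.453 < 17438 True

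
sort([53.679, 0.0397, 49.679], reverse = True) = [53.679, 49.679, 0.0397]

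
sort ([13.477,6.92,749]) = [6.92,13.477,749]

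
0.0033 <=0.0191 True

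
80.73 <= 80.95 True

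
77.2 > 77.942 False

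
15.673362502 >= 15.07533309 True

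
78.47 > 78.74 False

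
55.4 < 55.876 True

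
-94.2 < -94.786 False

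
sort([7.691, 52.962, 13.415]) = [7.691, 13.415, 52.962]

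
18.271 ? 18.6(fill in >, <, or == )<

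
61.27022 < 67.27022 True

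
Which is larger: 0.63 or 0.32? 0.63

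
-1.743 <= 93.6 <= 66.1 False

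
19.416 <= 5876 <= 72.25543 False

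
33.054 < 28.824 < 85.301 False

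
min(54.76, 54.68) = 54.68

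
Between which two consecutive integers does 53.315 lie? 53 and 54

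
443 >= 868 False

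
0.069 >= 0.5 False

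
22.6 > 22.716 False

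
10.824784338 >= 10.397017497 True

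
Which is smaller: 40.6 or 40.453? 40.453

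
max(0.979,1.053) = 1.053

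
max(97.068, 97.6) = 97.6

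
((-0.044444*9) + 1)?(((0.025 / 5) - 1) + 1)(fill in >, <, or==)>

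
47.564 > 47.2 True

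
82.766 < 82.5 False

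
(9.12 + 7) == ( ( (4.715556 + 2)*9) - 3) False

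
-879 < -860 True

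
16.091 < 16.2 True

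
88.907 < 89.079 True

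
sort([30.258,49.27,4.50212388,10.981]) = [4.50212388,10.981,30.258,49.27]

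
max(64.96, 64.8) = 64.96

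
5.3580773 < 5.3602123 True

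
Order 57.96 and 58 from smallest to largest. 57.96, 58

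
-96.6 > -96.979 True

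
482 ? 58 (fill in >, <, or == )>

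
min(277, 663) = 277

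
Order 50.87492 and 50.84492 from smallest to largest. 50.84492, 50.87492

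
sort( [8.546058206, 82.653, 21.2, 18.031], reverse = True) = [82.653, 21.2, 18.031, 8.546058206]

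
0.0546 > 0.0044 True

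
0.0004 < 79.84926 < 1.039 False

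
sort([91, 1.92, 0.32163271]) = [0.32163271, 1.92, 91]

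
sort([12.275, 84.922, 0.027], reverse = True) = [84.922, 12.275, 0.027]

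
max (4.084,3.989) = 4.084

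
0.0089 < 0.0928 True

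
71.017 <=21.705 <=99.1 False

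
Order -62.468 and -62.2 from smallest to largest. -62.468, -62.2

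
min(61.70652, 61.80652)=61.70652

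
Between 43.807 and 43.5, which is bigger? 43.807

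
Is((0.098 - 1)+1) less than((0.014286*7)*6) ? Yes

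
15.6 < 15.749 True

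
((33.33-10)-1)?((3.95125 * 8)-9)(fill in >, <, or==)<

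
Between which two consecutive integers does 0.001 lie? 0 and 1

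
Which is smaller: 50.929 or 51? 50.929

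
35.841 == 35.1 False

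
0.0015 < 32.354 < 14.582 False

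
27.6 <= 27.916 True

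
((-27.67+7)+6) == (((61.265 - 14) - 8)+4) False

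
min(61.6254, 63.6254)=61.6254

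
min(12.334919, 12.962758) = 12.334919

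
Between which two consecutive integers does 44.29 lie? 44 and 45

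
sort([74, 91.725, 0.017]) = [0.017, 74, 91.725]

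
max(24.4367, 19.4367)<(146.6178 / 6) False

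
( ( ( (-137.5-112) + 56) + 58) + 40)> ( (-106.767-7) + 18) True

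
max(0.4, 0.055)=0.4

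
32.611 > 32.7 False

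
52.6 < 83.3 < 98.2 True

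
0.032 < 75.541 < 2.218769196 False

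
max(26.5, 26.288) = 26.5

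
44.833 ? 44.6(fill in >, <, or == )>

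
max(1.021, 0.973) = 1.021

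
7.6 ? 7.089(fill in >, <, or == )>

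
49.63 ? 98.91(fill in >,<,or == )<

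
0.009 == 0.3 False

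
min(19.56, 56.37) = 19.56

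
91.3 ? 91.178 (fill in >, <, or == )>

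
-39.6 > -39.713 True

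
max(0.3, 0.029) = 0.3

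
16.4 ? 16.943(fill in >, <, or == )<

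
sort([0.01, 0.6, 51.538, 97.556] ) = [0.01, 0.6, 51.538, 97.556]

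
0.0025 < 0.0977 True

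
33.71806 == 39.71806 False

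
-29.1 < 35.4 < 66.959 True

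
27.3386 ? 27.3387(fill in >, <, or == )<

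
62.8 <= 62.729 False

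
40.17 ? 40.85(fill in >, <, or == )<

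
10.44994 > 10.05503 True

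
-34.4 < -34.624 False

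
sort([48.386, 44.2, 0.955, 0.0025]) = [0.0025, 0.955, 44.2, 48.386]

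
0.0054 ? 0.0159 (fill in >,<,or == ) <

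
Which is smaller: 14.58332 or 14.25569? 14.25569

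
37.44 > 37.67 False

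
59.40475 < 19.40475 False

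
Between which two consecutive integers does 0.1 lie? 0 and 1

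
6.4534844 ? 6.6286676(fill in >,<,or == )<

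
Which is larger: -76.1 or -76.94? -76.1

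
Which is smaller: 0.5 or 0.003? 0.003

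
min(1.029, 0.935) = 0.935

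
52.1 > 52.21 False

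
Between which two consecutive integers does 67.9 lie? 67 and 68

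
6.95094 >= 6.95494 False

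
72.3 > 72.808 False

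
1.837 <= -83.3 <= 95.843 False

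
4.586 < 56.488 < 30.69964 False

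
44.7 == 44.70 True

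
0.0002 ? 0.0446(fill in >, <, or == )<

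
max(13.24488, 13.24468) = 13.24488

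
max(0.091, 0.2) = 0.2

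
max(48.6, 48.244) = 48.6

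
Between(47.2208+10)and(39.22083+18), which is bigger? (39.22083+18)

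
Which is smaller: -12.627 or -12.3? -12.627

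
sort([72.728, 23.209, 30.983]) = [23.209, 30.983, 72.728]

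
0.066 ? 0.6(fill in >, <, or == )<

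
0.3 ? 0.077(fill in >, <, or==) >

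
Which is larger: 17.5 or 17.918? 17.918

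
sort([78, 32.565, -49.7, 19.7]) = [-49.7, 19.7, 32.565, 78]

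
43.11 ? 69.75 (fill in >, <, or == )<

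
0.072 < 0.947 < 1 True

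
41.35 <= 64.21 True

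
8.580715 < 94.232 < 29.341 False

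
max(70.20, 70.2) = 70.2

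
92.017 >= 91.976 True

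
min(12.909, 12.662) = 12.662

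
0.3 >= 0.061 True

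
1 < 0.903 False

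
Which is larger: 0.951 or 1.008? 1.008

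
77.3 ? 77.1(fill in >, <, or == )>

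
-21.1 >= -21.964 True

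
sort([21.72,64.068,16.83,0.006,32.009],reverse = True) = [64.068,32.009,21.72,16.83,0.006]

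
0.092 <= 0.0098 False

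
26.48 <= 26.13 False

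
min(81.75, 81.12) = 81.12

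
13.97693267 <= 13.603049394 False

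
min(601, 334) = 334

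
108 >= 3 True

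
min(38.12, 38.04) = 38.04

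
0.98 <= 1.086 True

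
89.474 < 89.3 False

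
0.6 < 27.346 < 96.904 True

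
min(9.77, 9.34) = 9.34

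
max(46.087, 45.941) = 46.087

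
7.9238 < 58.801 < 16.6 False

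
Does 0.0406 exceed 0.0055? Yes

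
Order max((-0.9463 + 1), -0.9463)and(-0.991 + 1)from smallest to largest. (-0.991 + 1), max((-0.9463 + 1), -0.9463)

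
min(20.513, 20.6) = 20.513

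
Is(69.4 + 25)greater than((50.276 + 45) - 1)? Yes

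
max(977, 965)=977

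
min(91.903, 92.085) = 91.903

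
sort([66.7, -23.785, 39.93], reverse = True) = [66.7, 39.93, -23.785]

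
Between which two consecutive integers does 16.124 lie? 16 and 17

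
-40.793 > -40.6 False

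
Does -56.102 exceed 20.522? No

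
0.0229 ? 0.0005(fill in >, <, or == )>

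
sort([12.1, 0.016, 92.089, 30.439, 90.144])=[0.016, 12.1, 30.439, 90.144, 92.089]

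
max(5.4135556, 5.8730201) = 5.8730201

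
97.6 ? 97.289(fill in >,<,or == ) >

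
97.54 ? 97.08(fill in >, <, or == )>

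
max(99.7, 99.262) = 99.7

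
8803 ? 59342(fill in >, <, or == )<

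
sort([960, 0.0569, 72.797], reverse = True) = [960, 72.797, 0.0569]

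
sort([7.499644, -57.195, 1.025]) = [-57.195, 1.025, 7.499644]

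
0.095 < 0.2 True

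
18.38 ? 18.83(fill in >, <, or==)<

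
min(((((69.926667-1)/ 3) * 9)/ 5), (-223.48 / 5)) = -44.696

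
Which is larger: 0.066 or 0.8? 0.8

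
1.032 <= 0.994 False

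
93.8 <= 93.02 False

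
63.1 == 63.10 True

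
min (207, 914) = 207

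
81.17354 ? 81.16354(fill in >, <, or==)>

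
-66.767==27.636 False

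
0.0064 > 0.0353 False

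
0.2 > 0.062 True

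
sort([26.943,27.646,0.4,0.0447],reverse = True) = [27.646,26.943,0.4,0.0447]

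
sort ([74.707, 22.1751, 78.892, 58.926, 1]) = [1, 22.1751, 58.926, 74.707, 78.892]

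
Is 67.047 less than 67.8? Yes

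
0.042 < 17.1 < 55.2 True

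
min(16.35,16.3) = 16.3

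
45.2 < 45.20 False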